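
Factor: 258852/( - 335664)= - 583/756 = - 2^( - 2 )*3^( - 3)*7^( -1)*11^1*53^1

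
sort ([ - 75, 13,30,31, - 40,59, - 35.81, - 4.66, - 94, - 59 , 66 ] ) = [ - 94, - 75,-59,- 40,  -  35.81,- 4.66, 13,30,31, 59, 66] 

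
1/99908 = 1/99908 = 0.00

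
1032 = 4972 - 3940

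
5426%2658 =110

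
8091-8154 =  - 63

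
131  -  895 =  - 764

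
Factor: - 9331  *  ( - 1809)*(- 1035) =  - 3^5 * 5^1 * 7^1*  23^1 * 31^1* 43^1*67^1 = -17470571265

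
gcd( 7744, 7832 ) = 88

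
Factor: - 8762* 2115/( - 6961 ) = 18531630/6961 = 2^1*3^2*5^1 * 13^1 *47^1*337^1 * 6961^(-1 ) 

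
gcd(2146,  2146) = 2146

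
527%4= 3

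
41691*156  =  6503796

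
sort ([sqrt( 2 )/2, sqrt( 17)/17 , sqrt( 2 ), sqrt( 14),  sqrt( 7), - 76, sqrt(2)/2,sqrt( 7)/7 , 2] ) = [ - 76,sqrt(17)/17, sqrt( 7)/7,sqrt ( 2)/2, sqrt(2)/2,sqrt( 2),2,sqrt(7 ),sqrt( 14)]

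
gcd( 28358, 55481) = 1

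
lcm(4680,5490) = 285480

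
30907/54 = 30907/54 = 572.35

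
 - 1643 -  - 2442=799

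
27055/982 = 27 + 541/982 = 27.55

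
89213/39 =89213/39 =2287.51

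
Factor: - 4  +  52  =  48 = 2^4*3^1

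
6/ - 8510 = - 3/4255 = -0.00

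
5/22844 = 5/22844 =0.00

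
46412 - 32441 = 13971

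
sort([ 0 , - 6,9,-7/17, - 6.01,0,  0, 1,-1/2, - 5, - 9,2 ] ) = [ - 9, - 6.01, - 6,-5, - 1/2, - 7/17, 0,0 , 0,1,2,9]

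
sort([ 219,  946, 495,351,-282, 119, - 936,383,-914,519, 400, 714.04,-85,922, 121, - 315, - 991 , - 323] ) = [-991, - 936,  -  914,-323,-315,-282, - 85, 119, 121,219,351, 383, 400, 495, 519,714.04,922, 946] 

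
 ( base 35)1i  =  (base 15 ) 38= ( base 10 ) 53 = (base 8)65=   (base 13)41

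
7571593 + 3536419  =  11108012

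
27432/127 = 216 = 216.00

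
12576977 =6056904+6520073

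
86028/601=86028/601 = 143.14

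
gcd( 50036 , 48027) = 7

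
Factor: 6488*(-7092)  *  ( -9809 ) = 2^5*3^2*17^1* 197^1*577^1*811^1 = 451340496864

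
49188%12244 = 212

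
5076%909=531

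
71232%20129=10845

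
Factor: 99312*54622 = 2^5*3^1*31^1*881^1 * 2069^1 = 5424620064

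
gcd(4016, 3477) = 1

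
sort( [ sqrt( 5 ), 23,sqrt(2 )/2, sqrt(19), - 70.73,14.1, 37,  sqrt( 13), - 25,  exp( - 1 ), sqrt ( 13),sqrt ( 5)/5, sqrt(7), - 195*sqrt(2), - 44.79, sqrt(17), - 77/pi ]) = [-195  *sqrt (2), - 70.73, - 44.79, - 25, - 77/pi,exp( - 1 ) , sqrt(5) /5,sqrt( 2)/2,  sqrt( 5),sqrt( 7),sqrt( 13),sqrt(13 ), sqrt(17) , sqrt( 19 ), 14.1, 23,37]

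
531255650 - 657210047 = -125954397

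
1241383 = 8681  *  143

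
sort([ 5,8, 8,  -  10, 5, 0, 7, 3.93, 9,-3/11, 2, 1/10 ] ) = [ - 10, - 3/11, 0,  1/10, 2,3.93, 5,  5, 7, 8, 8,9] 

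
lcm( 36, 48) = 144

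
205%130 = 75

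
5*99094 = 495470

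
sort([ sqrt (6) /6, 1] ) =[ sqrt( 6)/6, 1 ] 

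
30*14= 420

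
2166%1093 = 1073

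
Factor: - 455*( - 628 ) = 2^2*5^1*7^1 * 13^1*157^1 = 285740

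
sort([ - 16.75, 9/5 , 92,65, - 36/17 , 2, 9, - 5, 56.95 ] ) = [ - 16.75,-5,- 36/17, 9/5, 2,9, 56.95, 65,  92 ] 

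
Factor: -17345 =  - 5^1*3469^1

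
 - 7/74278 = -1+74271/74278  =  - 0.00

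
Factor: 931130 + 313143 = 37^1*33629^1=1244273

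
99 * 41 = 4059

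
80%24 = 8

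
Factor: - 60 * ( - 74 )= 4440 = 2^3*3^1*5^1*37^1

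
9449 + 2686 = 12135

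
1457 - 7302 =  -5845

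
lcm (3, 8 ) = 24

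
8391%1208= 1143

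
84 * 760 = 63840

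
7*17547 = 122829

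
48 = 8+40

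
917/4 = 917/4=229.25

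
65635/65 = 1009 + 10/13 = 1009.77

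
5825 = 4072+1753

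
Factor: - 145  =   - 5^1*29^1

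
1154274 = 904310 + 249964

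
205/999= 205/999 =0.21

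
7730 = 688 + 7042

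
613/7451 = 613/7451 =0.08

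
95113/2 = 95113/2 = 47556.50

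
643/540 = 1 + 103/540 = 1.19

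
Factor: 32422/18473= 86/49   =  2^1*7^( - 2 )*43^1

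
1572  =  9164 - 7592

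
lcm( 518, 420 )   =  15540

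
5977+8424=14401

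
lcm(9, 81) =81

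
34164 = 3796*9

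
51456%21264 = 8928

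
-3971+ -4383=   -  8354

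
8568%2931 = 2706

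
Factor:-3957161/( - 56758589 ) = 13^1*43^1*109^( - 1 ) *7079^1*520721^( - 1)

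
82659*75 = 6199425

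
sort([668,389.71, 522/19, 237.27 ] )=[522/19, 237.27, 389.71,668 ]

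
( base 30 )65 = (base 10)185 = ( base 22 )89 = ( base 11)159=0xB9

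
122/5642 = 61/2821 = 0.02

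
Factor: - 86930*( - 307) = 26687510  =  2^1*5^1*307^1*8693^1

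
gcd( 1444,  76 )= 76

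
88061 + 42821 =130882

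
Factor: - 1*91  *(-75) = 6825 = 3^1*5^2 * 7^1*13^1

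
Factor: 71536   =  2^4*17^1*263^1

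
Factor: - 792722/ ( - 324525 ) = 2^1*3^( - 1 ) * 5^( - 2 )*7^2*4327^ (-1)*8089^1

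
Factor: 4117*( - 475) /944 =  - 1955575/944 = - 2^(-4)*5^2*19^1*23^1*59^( -1)*179^1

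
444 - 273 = 171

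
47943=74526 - 26583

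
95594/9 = 10621+5/9 = 10621.56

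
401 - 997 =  -596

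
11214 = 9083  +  2131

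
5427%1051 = 172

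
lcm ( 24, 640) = 1920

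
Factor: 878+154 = 1032 = 2^3*3^1*43^1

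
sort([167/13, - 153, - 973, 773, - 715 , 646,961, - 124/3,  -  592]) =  [ - 973, - 715,  -  592, - 153,-124/3,167/13, 646,773, 961] 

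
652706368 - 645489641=7216727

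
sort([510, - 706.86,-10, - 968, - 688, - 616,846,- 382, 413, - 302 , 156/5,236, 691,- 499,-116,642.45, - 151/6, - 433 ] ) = [-968, - 706.86,- 688, - 616  ,  -  499, - 433, - 382, - 302, - 116, - 151/6, - 10, 156/5, 236,  413,510, 642.45,691, 846 ]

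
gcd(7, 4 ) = 1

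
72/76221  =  8/8469=0.00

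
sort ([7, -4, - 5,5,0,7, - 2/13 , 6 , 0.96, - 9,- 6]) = [ - 9, - 6,-5, - 4, - 2/13,0,0.96, 5,6,7,7]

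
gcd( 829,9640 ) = 1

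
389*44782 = 17420198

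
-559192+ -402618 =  - 961810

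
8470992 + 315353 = 8786345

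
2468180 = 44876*55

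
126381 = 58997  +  67384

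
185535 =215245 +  - 29710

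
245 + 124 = 369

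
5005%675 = 280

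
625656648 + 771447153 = 1397103801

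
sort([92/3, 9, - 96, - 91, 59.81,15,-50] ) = [ - 96 ,- 91 , - 50,9, 15,92/3, 59.81 ]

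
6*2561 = 15366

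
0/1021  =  0 = 0.00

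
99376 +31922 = 131298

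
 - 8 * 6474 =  - 51792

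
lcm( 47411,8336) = 758576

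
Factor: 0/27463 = 0 =0^1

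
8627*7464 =64391928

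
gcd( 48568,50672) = 8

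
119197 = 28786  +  90411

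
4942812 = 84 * 58843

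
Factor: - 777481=-37^1 * 21013^1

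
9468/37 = 9468/37= 255.89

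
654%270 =114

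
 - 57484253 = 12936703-70420956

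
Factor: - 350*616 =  - 2^4*5^2* 7^2*11^1 = -215600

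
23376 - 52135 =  - 28759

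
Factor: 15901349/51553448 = 2^( - 3)*23^1*691363^1*6444181^ ( - 1)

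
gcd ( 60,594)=6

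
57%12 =9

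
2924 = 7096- 4172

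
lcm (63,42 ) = 126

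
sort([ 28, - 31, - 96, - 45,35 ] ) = [ - 96, - 45,-31,28,35] 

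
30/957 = 10/319=0.03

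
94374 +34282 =128656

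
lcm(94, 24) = 1128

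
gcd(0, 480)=480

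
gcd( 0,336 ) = 336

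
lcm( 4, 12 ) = 12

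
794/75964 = 397/37982 = 0.01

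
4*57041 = 228164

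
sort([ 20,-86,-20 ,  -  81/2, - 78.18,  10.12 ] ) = [ - 86,-78.18, - 81/2, - 20,10.12,20]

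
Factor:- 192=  - 2^6*3^1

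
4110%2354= 1756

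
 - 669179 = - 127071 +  - 542108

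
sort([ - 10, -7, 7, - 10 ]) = [  -  10, - 10,  -  7, 7] 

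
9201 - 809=8392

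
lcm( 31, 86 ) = 2666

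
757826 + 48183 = 806009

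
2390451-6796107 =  - 4405656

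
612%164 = 120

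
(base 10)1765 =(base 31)1PT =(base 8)3345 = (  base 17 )61E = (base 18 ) 581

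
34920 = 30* 1164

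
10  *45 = 450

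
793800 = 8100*98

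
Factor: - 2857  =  - 2857^1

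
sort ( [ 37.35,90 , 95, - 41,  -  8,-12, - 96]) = [ - 96, - 41, - 12, -8, 37.35,90,  95 ] 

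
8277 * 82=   678714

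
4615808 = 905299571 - 900683763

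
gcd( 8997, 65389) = 1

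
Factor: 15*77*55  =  3^1*5^2  *  7^1*11^2 =63525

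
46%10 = 6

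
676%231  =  214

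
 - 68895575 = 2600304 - 71495879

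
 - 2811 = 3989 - 6800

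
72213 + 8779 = 80992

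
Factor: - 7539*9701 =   -  73135839 = -  3^1*7^1*89^1*109^1*359^1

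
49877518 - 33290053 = 16587465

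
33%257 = 33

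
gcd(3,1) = 1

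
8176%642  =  472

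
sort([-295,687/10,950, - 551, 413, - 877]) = [-877,-551,  -  295,687/10, 413,950 ] 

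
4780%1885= 1010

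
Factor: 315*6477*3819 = 3^4*5^1*7^1*17^1*19^1 * 67^1 * 127^1 = 7791733845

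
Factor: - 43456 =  - 2^6*7^1*97^1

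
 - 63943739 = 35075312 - 99019051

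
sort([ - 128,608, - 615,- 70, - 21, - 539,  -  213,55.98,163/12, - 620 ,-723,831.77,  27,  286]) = [ - 723, - 620, - 615, - 539, - 213, -128, - 70, - 21,163/12, 27, 55.98,286, 608,831.77]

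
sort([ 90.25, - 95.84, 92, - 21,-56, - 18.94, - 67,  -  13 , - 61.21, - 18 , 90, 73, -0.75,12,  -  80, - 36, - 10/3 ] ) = [ - 95.84, - 80, -67, - 61.21, - 56,-36,-21, - 18.94, - 18, - 13, - 10/3, - 0.75, 12,  73,  90, 90.25,92]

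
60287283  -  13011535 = 47275748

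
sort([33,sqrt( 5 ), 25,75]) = [ sqrt( 5 ),25,33,  75]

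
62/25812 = 31/12906 = 0.00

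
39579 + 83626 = 123205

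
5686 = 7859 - 2173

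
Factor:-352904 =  - 2^3*31^1*1423^1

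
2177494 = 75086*29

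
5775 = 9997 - 4222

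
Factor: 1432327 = 13^1 * 239^1*461^1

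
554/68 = 8 + 5/34  =  8.15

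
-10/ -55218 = 5/27609   =  0.00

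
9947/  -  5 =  - 9947/5=- 1989.40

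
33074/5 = 33074/5 =6614.80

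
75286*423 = 31845978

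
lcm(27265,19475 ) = 136325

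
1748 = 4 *437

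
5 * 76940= 384700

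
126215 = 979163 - 852948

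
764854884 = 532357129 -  - 232497755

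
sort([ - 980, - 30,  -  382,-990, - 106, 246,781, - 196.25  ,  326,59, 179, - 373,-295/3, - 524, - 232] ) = [ - 990,-980, - 524, - 382, - 373, - 232, - 196.25, - 106, - 295/3, - 30,  59 , 179, 246, 326, 781]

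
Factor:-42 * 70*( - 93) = 273420 = 2^2 * 3^2*5^1 * 7^2*31^1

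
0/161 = 0= 0.00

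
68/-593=-68/593 = - 0.11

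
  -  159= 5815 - 5974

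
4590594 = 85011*54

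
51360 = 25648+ 25712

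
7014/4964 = 3507/2482 = 1.41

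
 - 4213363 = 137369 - 4350732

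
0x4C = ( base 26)2O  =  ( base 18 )44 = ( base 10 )76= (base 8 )114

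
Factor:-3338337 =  - 3^1*1112779^1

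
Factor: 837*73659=3^4*31^1*43^1*571^1 = 61652583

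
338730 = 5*67746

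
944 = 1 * 944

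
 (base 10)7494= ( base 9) 11246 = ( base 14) 2A34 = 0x1d46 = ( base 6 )54410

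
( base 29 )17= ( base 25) 1b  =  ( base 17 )22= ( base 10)36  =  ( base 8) 44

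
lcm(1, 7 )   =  7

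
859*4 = 3436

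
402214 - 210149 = 192065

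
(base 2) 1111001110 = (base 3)1100002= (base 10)974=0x3ce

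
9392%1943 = 1620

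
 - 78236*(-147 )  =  11500692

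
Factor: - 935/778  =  -2^(-1)*5^1*11^1*17^1*389^( - 1) 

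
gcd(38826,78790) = 2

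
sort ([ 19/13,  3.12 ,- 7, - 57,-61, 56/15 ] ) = [ - 61, - 57, - 7, 19/13 , 3.12 , 56/15] 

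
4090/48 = 85 + 5/24 = 85.21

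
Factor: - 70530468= - 2^2 * 3^1*821^1 * 7159^1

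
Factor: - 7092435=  -3^1*5^1* 7^1*67547^1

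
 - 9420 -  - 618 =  - 8802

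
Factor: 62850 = 2^1*3^1*5^2*419^1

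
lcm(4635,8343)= 41715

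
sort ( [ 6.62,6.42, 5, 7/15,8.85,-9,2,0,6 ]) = [  -  9,0,7/15,2,5,  6,6.42,6.62,8.85]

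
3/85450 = 3/85450 = 0.00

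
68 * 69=4692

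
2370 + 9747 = 12117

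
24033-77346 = - 53313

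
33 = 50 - 17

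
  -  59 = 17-76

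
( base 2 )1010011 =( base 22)3h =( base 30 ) 2N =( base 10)83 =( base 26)35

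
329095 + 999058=1328153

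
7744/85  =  7744/85 = 91.11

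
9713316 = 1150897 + 8562419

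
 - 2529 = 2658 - 5187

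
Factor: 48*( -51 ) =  - 2448 = - 2^4*3^2*17^1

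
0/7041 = 0 = 0.00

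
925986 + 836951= 1762937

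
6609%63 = 57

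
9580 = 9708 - 128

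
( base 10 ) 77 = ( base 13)5C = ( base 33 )2b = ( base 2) 1001101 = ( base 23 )38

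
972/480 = 81/40 = 2.02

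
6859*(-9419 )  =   - 64604921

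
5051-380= 4671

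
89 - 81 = 8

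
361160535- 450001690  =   - 88841155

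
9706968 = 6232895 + 3474073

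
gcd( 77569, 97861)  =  1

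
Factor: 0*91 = 0=0^1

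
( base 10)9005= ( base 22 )ID7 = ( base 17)1E2C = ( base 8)21455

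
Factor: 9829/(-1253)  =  -7^( - 1 )*179^(  -  1 ) * 9829^1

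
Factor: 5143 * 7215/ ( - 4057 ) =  - 3^1*5^1*13^1 * 37^2*139^1* 4057^ ( - 1)= -  37106745/4057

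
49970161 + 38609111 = 88579272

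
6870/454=3435/227  =  15.13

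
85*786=66810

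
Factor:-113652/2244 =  - 3^1*7^1*17^ ( - 1) * 41^1 = - 861/17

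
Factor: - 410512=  - 2^4 * 25657^1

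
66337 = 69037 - 2700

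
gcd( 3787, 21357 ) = 7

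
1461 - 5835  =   - 4374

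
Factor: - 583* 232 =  - 2^3*11^1*29^1*53^1 = - 135256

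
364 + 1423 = 1787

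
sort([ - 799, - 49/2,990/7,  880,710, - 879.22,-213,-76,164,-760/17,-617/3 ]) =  [ - 879.22, - 799, - 213,-617/3, - 76,-760/17, - 49/2,990/7,164,710,880]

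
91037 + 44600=135637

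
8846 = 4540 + 4306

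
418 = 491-73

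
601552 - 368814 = 232738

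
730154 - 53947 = 676207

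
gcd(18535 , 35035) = 55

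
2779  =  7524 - 4745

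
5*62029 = 310145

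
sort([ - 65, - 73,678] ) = [- 73, - 65,678 ] 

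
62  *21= 1302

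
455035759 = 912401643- 457365884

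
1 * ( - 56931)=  - 56931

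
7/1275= 7/1275 = 0.01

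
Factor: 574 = 2^1*7^1* 41^1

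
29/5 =5 + 4/5=5.80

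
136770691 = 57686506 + 79084185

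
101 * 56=5656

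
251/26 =251/26 = 9.65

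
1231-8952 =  - 7721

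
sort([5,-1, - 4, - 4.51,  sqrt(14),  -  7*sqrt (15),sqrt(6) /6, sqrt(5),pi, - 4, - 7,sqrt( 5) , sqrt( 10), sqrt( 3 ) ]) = [- 7*sqrt(15),-7 , - 4.51, -4,-4, - 1, sqrt( 6)/6 , sqrt( 3),sqrt( 5),sqrt ( 5),pi , sqrt( 10), sqrt(14) , 5]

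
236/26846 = 118/13423= 0.01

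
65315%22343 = 20629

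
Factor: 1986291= 3^2*220699^1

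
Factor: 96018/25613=2^1*3^1*7^( - 1)*13^1*1231^1*3659^( - 1) 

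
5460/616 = 195/22  =  8.86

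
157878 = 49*3222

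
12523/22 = 569+5/22 = 569.23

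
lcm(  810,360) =3240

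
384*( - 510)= - 195840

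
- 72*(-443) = 31896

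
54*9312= 502848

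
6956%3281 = 394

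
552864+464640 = 1017504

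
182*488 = 88816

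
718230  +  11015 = 729245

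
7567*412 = 3117604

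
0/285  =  0 = 0.00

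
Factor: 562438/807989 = 2^1*7^(-1) * 13^(  -  2)*19^3*41^1 * 683^(-1)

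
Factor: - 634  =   -2^1*317^1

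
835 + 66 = 901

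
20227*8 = 161816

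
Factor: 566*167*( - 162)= - 2^2*3^4*167^1*283^1 = - 15312564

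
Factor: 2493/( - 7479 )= -3^( - 1 ) = - 1/3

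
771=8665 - 7894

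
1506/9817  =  1506/9817 = 0.15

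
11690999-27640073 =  -15949074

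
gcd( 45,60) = 15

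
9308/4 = 2327 = 2327.00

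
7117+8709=15826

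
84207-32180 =52027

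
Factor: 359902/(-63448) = -179951/31724 = - 2^( - 2 )*7^( - 1 ) * 11^( - 1)*103^(  -  1)*179951^1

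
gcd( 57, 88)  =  1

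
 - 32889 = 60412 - 93301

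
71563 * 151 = 10806013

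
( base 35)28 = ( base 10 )78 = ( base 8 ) 116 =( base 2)1001110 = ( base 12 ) 66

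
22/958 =11/479=0.02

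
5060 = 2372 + 2688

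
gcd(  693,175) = 7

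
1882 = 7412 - 5530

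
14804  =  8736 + 6068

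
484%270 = 214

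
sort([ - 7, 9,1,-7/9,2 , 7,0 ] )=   [-7, - 7/9, 0, 1, 2, 7,9 ]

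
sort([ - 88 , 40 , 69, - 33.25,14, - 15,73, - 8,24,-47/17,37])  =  [ -88,-33.25, - 15,  -  8, -47/17,14,24,  37, 40,69, 73]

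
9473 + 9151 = 18624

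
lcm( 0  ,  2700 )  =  0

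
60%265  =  60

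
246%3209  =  246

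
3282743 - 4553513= -1270770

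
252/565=252/565 = 0.45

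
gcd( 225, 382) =1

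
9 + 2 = 11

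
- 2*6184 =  - 12368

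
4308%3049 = 1259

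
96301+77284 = 173585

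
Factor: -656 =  - 2^4*41^1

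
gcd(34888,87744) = 8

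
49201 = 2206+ 46995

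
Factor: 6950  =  2^1*5^2 * 139^1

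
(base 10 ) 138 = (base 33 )46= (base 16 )8A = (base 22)66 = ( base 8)212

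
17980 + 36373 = 54353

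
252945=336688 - 83743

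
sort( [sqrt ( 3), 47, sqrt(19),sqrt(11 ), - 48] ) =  [ - 48,  sqrt( 3 ), sqrt (11),  sqrt(19), 47]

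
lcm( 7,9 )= 63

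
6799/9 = 755+ 4/9 = 755.44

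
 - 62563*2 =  - 125126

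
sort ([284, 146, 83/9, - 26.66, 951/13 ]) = [-26.66,83/9,951/13 , 146,284]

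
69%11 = 3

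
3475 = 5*695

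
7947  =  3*2649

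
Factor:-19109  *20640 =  - 2^5 * 3^1*5^1*43^1 * 97^1*197^1  =  - 394409760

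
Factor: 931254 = 2^1*3^1*155209^1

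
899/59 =899/59 = 15.24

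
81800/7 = 11685 + 5/7=11685.71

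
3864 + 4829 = 8693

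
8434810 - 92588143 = - 84153333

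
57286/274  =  209 + 10/137 = 209.07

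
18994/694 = 27+128/347=27.37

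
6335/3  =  6335/3=2111.67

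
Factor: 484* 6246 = 2^3*3^2*11^2*347^1= 3023064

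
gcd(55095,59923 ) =1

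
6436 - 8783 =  - 2347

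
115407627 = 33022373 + 82385254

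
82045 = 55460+26585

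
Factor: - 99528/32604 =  - 58/19 = - 2^1 *19^(-1)* 29^1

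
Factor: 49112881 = 17^1*431^1*6703^1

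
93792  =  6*15632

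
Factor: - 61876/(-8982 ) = 62/9 = 2^1*3^( -2 ) * 31^1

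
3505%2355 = 1150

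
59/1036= 59/1036 = 0.06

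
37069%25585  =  11484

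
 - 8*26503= - 212024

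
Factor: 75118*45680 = 3431390240  =  2^5*5^1*23^2*71^1*571^1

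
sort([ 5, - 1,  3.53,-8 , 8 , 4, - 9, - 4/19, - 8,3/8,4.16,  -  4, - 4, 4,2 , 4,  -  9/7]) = [ - 9 , - 8, - 8, -4, - 4, - 9/7, - 1  ,  -  4/19, 3/8 , 2, 3.53, 4,4, 4 , 4.16, 5,8]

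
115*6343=729445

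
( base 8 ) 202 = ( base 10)130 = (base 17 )7b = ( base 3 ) 11211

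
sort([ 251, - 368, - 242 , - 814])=[ - 814, - 368, - 242,251]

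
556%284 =272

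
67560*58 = 3918480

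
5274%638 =170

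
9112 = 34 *268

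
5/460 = 1/92 = 0.01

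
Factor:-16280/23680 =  - 2^( -4) *11^1 = -11/16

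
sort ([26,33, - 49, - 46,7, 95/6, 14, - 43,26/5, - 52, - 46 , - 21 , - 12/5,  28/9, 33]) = [- 52,- 49, - 46, - 46,- 43, - 21, - 12/5, 28/9, 26/5,7, 14, 95/6 , 26, 33,33]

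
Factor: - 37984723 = - 7^1 * 647^1*8387^1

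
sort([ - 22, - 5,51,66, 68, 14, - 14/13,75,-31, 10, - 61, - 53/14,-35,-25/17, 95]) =[ - 61, -35 ,  -  31, - 22, - 5,- 53/14,-25/17 , - 14/13 , 10,14,51, 66, 68,75 , 95] 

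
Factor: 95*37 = 5^1 * 19^1*37^1  =  3515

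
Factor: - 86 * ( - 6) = 2^2 *3^1* 43^1 = 516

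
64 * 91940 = 5884160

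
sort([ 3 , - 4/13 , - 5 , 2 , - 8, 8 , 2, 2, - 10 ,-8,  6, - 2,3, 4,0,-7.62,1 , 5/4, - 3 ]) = [ - 10, - 8,-8,- 7.62,  -  5, - 3, - 2 ,-4/13, 0, 1,5/4, 2, 2,2,3, 3,4,  6, 8 ] 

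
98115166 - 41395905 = 56719261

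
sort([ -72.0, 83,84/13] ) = [ - 72.0,84/13, 83] 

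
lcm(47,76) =3572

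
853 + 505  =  1358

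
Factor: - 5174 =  -2^1*13^1 * 199^1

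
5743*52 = 298636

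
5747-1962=3785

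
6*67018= 402108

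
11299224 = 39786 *284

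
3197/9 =355 + 2/9 = 355.22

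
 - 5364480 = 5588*(- 960)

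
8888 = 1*8888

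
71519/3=23839 + 2/3= 23839.67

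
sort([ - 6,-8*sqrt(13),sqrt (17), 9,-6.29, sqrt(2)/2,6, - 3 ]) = [ - 8 *sqrt(13),-6.29,- 6, - 3,sqrt( 2)/2, sqrt( 17), 6, 9]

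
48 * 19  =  912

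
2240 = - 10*( -224)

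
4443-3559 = 884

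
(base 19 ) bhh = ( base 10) 4311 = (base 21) 9g6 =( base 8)10327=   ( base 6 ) 31543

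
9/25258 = 9/25258 = 0.00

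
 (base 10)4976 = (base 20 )c8g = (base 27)6m8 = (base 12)2A68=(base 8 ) 11560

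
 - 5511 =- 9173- - 3662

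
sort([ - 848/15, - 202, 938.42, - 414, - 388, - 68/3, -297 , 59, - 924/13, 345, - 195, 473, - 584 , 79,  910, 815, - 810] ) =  [-810, - 584, -414, - 388, - 297, - 202 ,- 195,-924/13, - 848/15,-68/3 , 59, 79,345, 473,815,910,938.42]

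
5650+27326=32976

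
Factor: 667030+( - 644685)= 5^1 * 41^1*109^1 = 22345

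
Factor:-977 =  - 977^1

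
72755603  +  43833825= 116589428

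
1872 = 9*208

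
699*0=0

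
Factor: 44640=2^5 * 3^2*5^1 * 31^1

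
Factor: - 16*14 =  - 224 = - 2^5*7^1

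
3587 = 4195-608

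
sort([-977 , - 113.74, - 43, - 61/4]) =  [-977,  -  113.74, - 43,- 61/4]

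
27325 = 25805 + 1520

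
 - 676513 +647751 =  - 28762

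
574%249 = 76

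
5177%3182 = 1995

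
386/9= 386/9 = 42.89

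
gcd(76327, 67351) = 1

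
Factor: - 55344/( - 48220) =13836/12055 = 2^2*3^1*5^( - 1)*1153^1*2411^( - 1)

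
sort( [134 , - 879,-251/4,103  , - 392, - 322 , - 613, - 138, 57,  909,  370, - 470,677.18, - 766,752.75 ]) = [ -879 , - 766, - 613, - 470,-392, - 322, - 138, -251/4, 57, 103, 134, 370, 677.18, 752.75, 909]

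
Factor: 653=653^1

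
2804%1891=913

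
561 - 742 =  - 181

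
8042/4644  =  1+1699/2322 = 1.73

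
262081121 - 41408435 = 220672686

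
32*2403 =76896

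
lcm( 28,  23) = 644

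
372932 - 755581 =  - 382649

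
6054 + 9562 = 15616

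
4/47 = 4/47 = 0.09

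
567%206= 155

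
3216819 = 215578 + 3001241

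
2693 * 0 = 0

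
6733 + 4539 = 11272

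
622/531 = 622/531=1.17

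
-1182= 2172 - 3354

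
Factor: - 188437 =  - 188437^1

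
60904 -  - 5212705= 5273609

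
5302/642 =2651/321 = 8.26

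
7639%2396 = 451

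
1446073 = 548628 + 897445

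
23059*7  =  161413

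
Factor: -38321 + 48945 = 10624 =2^7*  83^1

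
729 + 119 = 848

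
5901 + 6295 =12196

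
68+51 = 119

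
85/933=85/933 = 0.09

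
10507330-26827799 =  -16320469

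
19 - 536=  - 517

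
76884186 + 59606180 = 136490366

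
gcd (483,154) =7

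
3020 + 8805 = 11825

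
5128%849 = 34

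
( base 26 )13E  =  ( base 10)768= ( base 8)1400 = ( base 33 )n9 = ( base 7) 2145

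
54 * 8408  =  454032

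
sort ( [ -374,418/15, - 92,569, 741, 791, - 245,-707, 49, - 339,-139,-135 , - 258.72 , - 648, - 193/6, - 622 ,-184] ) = [-707, - 648,-622,-374, - 339, - 258.72,-245, - 184,- 139, - 135,-92, - 193/6,  418/15,49, 569, 741,791 ] 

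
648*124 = 80352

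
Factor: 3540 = 2^2  *3^1*5^1*59^1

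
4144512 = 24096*172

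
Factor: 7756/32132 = 7/29 = 7^1*29^( - 1)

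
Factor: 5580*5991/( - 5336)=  - 2^( - 1 )*3^3 * 5^1 *23^( - 1) *29^ ( - 1)*31^1*1997^1 =- 8357445/1334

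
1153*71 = 81863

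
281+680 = 961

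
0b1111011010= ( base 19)2dh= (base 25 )1EB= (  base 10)986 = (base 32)UQ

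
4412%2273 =2139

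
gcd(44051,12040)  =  7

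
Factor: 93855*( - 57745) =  - 5419656975 = - 3^1*5^2*6257^1* 11549^1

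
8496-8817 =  - 321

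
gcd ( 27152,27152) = 27152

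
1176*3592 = 4224192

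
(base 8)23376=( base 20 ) 14j2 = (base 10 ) 9982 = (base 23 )IK0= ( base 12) 593A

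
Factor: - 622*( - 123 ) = 76506  =  2^1*3^1*41^1* 311^1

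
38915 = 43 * 905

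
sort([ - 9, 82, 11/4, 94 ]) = [ - 9, 11/4, 82, 94]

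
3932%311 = 200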